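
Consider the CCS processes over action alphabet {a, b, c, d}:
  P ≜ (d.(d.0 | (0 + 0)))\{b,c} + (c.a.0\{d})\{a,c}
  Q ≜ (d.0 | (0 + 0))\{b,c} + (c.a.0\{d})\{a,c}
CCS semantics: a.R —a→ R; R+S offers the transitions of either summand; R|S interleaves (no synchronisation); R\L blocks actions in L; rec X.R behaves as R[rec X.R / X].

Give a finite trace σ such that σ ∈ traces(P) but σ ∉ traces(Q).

dd

Reachable graph of P (3 states):
  p0 = (d.(d.0 | (0 + 0)))\{b,c} + (c.a.0\{d})\{a,c} has moves =d=> p1
  p1 = (d.0 | (0 + 0))\{b,c} has moves =d=> p2
  p2 = (0 | (0 + 0))\{b,c} has moves ∅
Reachable graph of Q (2 states):
  q0 = (d.0 | (0 + 0))\{b,c} + (c.a.0\{d})\{a,c} has moves =d=> q1
  q1 = (0 | (0 + 0))\{b,c} has moves ∅
Executing dd from P (initial set {p0}):
  [1] d ⇒ {p1}
  [2] d ⇒ {p2}
  — P admits the full trace.
Executing dd from Q (initial set {q0}):
  [1] d ⇒ {q1}
  [2] d ⇒ no successor for Q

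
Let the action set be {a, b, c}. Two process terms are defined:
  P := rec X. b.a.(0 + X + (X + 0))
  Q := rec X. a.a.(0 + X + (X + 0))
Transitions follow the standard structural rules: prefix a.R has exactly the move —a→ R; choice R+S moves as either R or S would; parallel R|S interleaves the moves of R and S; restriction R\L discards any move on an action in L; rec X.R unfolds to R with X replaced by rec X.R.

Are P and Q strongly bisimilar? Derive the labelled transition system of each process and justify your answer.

NO

LTS(P): 3 reachable states
  s0 = rec X. b.a.(0 + X + (X + 0)) has moves --b--▸ s1
  s1 = a.(0 + (rec X. b.a.(0 + X + (X + 0))) + ((rec X. b.a.(0 + X + (X + 0))) + 0)) has moves --a--▸ s2
  s2 = 0 + (rec X. b.a.(0 + X + (X + 0))) + ((rec X. b.a.(0 + X + (X + 0))) + 0) has moves --b--▸ s1
LTS(Q): 3 reachable states
  t0 = rec X. a.a.(0 + X + (X + 0)) has moves --a--▸ t1
  t1 = a.(0 + (rec X. a.a.(0 + X + (X + 0))) + ((rec X. a.a.(0 + X + (X + 0))) + 0)) has moves --a--▸ t2
  t2 = 0 + (rec X. a.a.(0 + X + (X + 0))) + ((rec X. a.a.(0 + X + (X + 0))) + 0) has moves --a--▸ t1
Partition-refinement fixed point:
  B0 = {s0, s2}
  B1 = {s1}
  B2 = {t0, t1, t2}
s0 ∈ B0, t0 ∈ B2 → different blocks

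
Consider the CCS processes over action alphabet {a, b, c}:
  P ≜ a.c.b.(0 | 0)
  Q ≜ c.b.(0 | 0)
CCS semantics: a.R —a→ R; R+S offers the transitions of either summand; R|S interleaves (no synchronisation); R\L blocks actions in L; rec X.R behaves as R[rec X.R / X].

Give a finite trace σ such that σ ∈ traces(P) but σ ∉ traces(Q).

P's transition system — 4 states:
  s0 = a.c.b.(0 | 0) | --a--▸ s1
  s1 = c.b.(0 | 0) | --c--▸ s2
  s2 = b.(0 | 0) | --b--▸ s3
  s3 = 0 | 0 | stopped
Q's transition system — 3 states:
  t0 = c.b.(0 | 0) | --c--▸ t1
  t1 = b.(0 | 0) | --b--▸ t2
  t2 = 0 | 0 | stopped
Executing a from P (initial set {s0}):
  step 1 (a): {s1}
  ✓ P
Executing a from Q (initial set {t0}):
  step 1 (a): no successor for Q

a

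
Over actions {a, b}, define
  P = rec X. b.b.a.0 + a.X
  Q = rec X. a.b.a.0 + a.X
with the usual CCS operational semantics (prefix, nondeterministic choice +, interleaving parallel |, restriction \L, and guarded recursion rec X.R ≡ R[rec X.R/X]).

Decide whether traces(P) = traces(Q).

LTS(P): 4 reachable states
  u0 = rec X. b.b.a.0 + a.X | —a→ u0, —b→ u1
  u1 = b.a.0 | —b→ u2
  u2 = a.0 | —a→ u3
  u3 = 0 | (no moves)
LTS(Q): 4 reachable states
  v0 = rec X. a.b.a.0 + a.X | —a→ v0, —a→ v1
  v1 = b.a.0 | —b→ v2
  v2 = a.0 | —a→ v3
  v3 = 0 | (no moves)
Run σ = ⟨b⟩ on P: start {u0}
  after b @ step 1: {u1}
  P completes σ.
Run σ = ⟨b⟩ on Q: start {v0}
  after b @ step 1: ∅ (Q stuck)

traces(P) ≠ traces(Q) — witness ⟨b⟩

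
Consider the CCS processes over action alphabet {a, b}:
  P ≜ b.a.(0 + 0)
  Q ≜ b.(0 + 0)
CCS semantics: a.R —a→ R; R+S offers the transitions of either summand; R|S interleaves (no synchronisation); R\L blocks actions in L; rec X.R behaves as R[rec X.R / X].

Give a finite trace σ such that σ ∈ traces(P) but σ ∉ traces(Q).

Reachable graph of P (3 states):
  m0 = b.a.(0 + 0) :: --b--▸ m1
  m1 = a.(0 + 0) :: --a--▸ m2
  m2 = 0 + 0 :: (no moves)
Reachable graph of Q (2 states):
  n0 = b.(0 + 0) :: --b--▸ n1
  n1 = 0 + 0 :: (no moves)
Run σ = ⟨ba⟩ on P: start {m0}
  after b @ step 1: {m1}
  after a @ step 2: {m2}
  ✓ P
Run σ = ⟨ba⟩ on Q: start {n0}
  after b @ step 1: {n1}
  after a @ step 2: ∅ (Q stuck)

ba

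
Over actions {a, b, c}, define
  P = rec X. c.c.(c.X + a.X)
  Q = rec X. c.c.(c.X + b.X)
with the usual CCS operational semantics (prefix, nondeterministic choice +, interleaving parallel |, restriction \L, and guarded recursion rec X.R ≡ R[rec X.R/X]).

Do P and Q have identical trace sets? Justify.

LTS(P): 3 reachable states
  m0 = rec X. c.c.(c.X + a.X) has moves =c=> m1
  m1 = c.(c.(rec X. c.c.(c.X + a.X)) + a.(rec X. c.c.(c.X + a.X))) has moves =c=> m2
  m2 = c.(rec X. c.c.(c.X + a.X)) + a.(rec X. c.c.(c.X + a.X)) has moves =a=> m0, =c=> m0
LTS(Q): 3 reachable states
  n0 = rec X. c.c.(c.X + b.X) has moves =c=> n1
  n1 = c.(c.(rec X. c.c.(c.X + b.X)) + b.(rec X. c.c.(c.X + b.X))) has moves =c=> n2
  n2 = c.(rec X. c.c.(c.X + b.X)) + b.(rec X. c.c.(c.X + b.X)) has moves =b=> n0, =c=> n0
Run σ = ⟨cca⟩ on P: start {m0}
  [1] c ⇒ {m1}
  [2] c ⇒ {m2}
  [3] a ⇒ {m0}
  ✓ P
Run σ = ⟨cca⟩ on Q: start {n0}
  [1] c ⇒ {n1}
  [2] c ⇒ {n2}
  [3] a ⇒ ∅ (Q stuck)

NO — witness ⟨cca⟩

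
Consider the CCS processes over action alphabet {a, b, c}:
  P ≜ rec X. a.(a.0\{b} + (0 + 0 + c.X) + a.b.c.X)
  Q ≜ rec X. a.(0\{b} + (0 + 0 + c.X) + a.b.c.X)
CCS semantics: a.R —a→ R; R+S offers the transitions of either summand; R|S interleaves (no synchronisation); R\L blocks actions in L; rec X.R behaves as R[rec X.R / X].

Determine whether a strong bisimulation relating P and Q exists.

LTS(P): 5 reachable states
  s0 = rec X. a.(a.0\{b} + (0 + 0 + c.X) + a.b.c.X) ⊢ —a→ s1
  s1 = a.0\{b} + (0 + 0 + c.(rec X. a.(a.0\{b} + (0 + 0 + c.X) + a.b.c.X))) + a.b.c.(rec X. a.(a.0\{b} + (0 + 0 + c.X) + a.b.c.X)) ⊢ —a→ s2, —a→ s3, —c→ s0
  s2 = 0\{b} ⊢ stopped
  s3 = b.c.(rec X. a.(a.0\{b} + (0 + 0 + c.X) + a.b.c.X)) ⊢ —b→ s4
  s4 = c.(rec X. a.(a.0\{b} + (0 + 0 + c.X) + a.b.c.X)) ⊢ —c→ s0
LTS(Q): 4 reachable states
  t0 = rec X. a.(0\{b} + (0 + 0 + c.X) + a.b.c.X) ⊢ —a→ t1
  t1 = 0\{b} + (0 + 0 + c.(rec X. a.(0\{b} + (0 + 0 + c.X) + a.b.c.X))) + a.b.c.(rec X. a.(0\{b} + (0 + 0 + c.X) + a.b.c.X)) ⊢ —a→ t2, —c→ t0
  t2 = b.c.(rec X. a.(0\{b} + (0 + 0 + c.X) + a.b.c.X)) ⊢ —b→ t3
  t3 = c.(rec X. a.(0\{b} + (0 + 0 + c.X) + a.b.c.X)) ⊢ —c→ t0
Coarsest stable partition (strong bisimilarity classes):
  B0 = {s0}
  B1 = {s1}
  B2 = {s2}
  B3 = {s3}
  B4 = {s4}
  B5 = {t0}
  B6 = {t1}
  B7 = {t2}
  B8 = {t3}
s0 ∈ B0, t0 ∈ B5 → different blocks

P ≁ Q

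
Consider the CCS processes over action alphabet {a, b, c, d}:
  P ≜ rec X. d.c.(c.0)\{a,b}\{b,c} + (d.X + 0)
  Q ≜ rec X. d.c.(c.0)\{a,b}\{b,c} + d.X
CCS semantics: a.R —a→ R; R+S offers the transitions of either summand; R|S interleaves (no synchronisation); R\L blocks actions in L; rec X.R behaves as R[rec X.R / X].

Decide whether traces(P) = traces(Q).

LTS(P): 3 reachable states
  s0 = rec X. d.c.(c.0)\{a,b}\{b,c} + (d.X + 0) | --d--▸ s0, --d--▸ s1
  s1 = c.(c.0)\{a,b}\{b,c} | --c--▸ s2
  s2 = (c.0)\{a,b}\{b,c} | stopped
LTS(Q): 3 reachable states
  t0 = rec X. d.c.(c.0)\{a,b}\{b,c} + d.X | --d--▸ t0, --d--▸ t1
  t1 = c.(c.0)\{a,b}\{b,c} | --c--▸ t2
  t2 = (c.0)\{a,b}\{b,c} | stopped
Bisimilarity quotient blocks:
  B0 = {s0, t0}
  B1 = {s1, t1}
  B2 = {s2, t2}
s0 ∈ B0, t0 ∈ B0 → same block
Bisimilar ⇒ trace-equivalent.

trace-equivalent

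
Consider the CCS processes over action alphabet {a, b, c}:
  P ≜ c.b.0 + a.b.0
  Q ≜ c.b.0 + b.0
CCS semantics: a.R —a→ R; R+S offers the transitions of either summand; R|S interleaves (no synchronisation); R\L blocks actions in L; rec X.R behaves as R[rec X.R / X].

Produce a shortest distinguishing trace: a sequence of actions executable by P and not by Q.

P's transition system — 3 states:
  p0 = c.b.0 + a.b.0 | ··a··> p1, ··c··> p1
  p1 = b.0 | ··b··> p2
  p2 = 0 | stopped
Q's transition system — 3 states:
  q0 = c.b.0 + b.0 | ··b··> q1, ··c··> q2
  q1 = 0 | stopped
  q2 = b.0 | ··b··> q1
Executing a from P (initial set {p0}):
  [1] a ⇒ {p1}
  P completes σ.
Executing a from Q (initial set {q0}):
  [1] a ⇒ ∅ (Q stuck)

a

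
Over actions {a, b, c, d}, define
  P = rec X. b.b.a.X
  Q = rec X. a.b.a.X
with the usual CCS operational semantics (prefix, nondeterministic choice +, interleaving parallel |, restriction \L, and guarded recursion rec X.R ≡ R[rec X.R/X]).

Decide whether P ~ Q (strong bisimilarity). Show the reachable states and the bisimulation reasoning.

P's transition system — 3 states:
  s0 = rec X. b.b.a.X | ··b··> s1
  s1 = b.a.(rec X. b.b.a.X) | ··b··> s2
  s2 = a.(rec X. b.b.a.X) | ··a··> s0
Q's transition system — 3 states:
  t0 = rec X. a.b.a.X | ··a··> t1
  t1 = b.a.(rec X. a.b.a.X) | ··b··> t2
  t2 = a.(rec X. a.b.a.X) | ··a··> t0
Partition-refinement fixed point:
  B0 = {s0}
  B1 = {s1}
  B2 = {s2}
  B3 = {t0}
  B4 = {t1}
  B5 = {t2}
s0 ∈ B0, t0 ∈ B3 → different blocks

not bisimilar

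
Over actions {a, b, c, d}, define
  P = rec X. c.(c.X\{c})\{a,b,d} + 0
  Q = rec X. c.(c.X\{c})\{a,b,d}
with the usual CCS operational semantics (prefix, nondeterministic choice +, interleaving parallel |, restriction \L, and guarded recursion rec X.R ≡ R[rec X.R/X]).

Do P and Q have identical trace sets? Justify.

YES

P's transition system — 3 states:
  m0 = rec X. c.(c.X\{c})\{a,b,d} + 0 has moves -c-> m1
  m1 = (c.(rec X. c.(c.X\{c})\{a,b,d} + 0)\{c})\{a,b,d} has moves -c-> m2
  m2 = (rec X. c.(c.X\{c})\{a,b,d} + 0)\{c}\{a,b,d} has moves ∅
Q's transition system — 3 states:
  n0 = rec X. c.(c.X\{c})\{a,b,d} has moves -c-> n1
  n1 = (c.(rec X. c.(c.X\{c})\{a,b,d})\{c})\{a,b,d} has moves -c-> n2
  n2 = (rec X. c.(c.X\{c})\{a,b,d})\{c}\{a,b,d} has moves ∅
Partition-refinement fixed point:
  B0 = {m0, n0}
  B1 = {m1, n1}
  B2 = {m2, n2}
m0 ∈ B0, n0 ∈ B0 → same block
Bisimilar ⇒ trace-equivalent.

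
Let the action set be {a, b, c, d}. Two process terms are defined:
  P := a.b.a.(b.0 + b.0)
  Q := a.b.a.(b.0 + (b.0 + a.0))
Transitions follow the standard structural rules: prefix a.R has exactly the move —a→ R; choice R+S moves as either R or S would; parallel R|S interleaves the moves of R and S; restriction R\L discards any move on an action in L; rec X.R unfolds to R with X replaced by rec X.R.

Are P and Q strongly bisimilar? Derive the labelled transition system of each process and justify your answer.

P's transition system — 5 states:
  s0 = a.b.a.(b.0 + b.0) → =a=> s1
  s1 = b.a.(b.0 + b.0) → =b=> s2
  s2 = a.(b.0 + b.0) → =a=> s3
  s3 = b.0 + b.0 → =b=> s4
  s4 = 0 → deadlocked
Q's transition system — 5 states:
  t0 = a.b.a.(b.0 + (b.0 + a.0)) → =a=> t1
  t1 = b.a.(b.0 + (b.0 + a.0)) → =b=> t2
  t2 = a.(b.0 + (b.0 + a.0)) → =a=> t3
  t3 = b.0 + (b.0 + a.0) → =a=> t4, =b=> t4
  t4 = 0 → deadlocked
Coarsest stable partition (strong bisimilarity classes):
  B0 = {s0}
  B1 = {s1}
  B2 = {s2}
  B3 = {s3}
  B4 = {s4, t4}
  B5 = {t0}
  B6 = {t1}
  B7 = {t2}
  B8 = {t3}
s0 ∈ B0, t0 ∈ B5 → different blocks

not bisimilar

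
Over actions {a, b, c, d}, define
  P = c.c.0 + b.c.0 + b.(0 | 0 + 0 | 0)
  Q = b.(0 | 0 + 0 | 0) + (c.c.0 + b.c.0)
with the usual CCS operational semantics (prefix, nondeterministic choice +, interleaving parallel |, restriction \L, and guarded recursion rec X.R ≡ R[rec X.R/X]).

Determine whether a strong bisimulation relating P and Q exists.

YES

P's transition system — 4 states:
  m0 = c.c.0 + b.c.0 + b.(0 | 0 + 0 | 0) → -b-> m1, -b-> m2, -c-> m2
  m1 = 0 | 0 + 0 | 0 → deadlocked
  m2 = c.0 → -c-> m3
  m3 = 0 → deadlocked
Q's transition system — 4 states:
  n0 = b.(0 | 0 + 0 | 0) + (c.c.0 + b.c.0) → -b-> n1, -b-> n2, -c-> n2
  n1 = 0 | 0 + 0 | 0 → deadlocked
  n2 = c.0 → -c-> n3
  n3 = 0 → deadlocked
Coarsest stable partition (strong bisimilarity classes):
  B0 = {m0, n0}
  B1 = {m2, n2}
  B2 = {m1, m3, n1, n3}
m0 ∈ B0, n0 ∈ B0 → same block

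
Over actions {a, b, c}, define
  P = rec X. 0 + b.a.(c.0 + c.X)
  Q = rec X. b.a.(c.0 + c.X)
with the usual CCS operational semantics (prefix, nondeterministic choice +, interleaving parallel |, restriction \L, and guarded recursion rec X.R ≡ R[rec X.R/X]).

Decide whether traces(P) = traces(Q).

trace-equivalent

LTS(P): 4 reachable states
  m0 = rec X. 0 + b.a.(c.0 + c.X) ⊢ -b-> m1
  m1 = a.(c.0 + c.(rec X. 0 + b.a.(c.0 + c.X))) ⊢ -a-> m2
  m2 = c.0 + c.(rec X. 0 + b.a.(c.0 + c.X)) ⊢ -c-> m0, -c-> m3
  m3 = 0 ⊢ deadlocked
LTS(Q): 4 reachable states
  n0 = rec X. b.a.(c.0 + c.X) ⊢ -b-> n1
  n1 = a.(c.0 + c.(rec X. b.a.(c.0 + c.X))) ⊢ -a-> n2
  n2 = c.0 + c.(rec X. b.a.(c.0 + c.X)) ⊢ -c-> n0, -c-> n3
  n3 = 0 ⊢ deadlocked
Coarsest stable partition (strong bisimilarity classes):
  B0 = {m0, n0}
  B1 = {m1, n1}
  B2 = {m2, n2}
  B3 = {m3, n3}
m0 ∈ B0, n0 ∈ B0 → same block
Bisimilar ⇒ trace-equivalent.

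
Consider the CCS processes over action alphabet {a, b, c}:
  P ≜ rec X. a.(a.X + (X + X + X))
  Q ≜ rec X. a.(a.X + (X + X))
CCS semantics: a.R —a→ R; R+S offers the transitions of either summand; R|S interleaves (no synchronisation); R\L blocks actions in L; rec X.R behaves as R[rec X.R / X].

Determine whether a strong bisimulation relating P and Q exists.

P ~ Q

Reachable graph of P (2 states):
  s0 = rec X. a.(a.X + (X + X + X)) has moves —a→ s1
  s1 = a.(rec X. a.(a.X + (X + X + X))) + ((rec X. a.(a.X + (X + X + X))) + (rec X. a.(a.X + (X + X + X))) + (rec X. a.(a.X + (X + X + X)))) has moves —a→ s0, —a→ s1
Reachable graph of Q (2 states):
  t0 = rec X. a.(a.X + (X + X)) has moves —a→ t1
  t1 = a.(rec X. a.(a.X + (X + X))) + ((rec X. a.(a.X + (X + X))) + (rec X. a.(a.X + (X + X)))) has moves —a→ t0, —a→ t1
Bisimilarity quotient blocks:
  B0 = {s0, s1, t0, t1}
s0 ∈ B0, t0 ∈ B0 → same block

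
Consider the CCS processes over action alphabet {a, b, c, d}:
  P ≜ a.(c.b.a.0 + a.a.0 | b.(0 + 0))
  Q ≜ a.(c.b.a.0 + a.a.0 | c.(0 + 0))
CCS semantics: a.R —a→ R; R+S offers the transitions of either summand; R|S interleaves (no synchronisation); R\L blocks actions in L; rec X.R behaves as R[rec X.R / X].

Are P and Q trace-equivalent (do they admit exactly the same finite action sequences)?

P's transition system — 10 states:
  s0 = a.(c.b.a.0 + a.a.0 | b.(0 + 0)) → ··a··> s1
  s1 = c.b.a.0 + a.a.0 | b.(0 + 0) → ··a··> s2, ··b··> s3, ··c··> s4
  s2 = a.0 | b.(0 + 0) → ··a··> s5, ··b··> s6
  s3 = a.a.0 | (0 + 0) → ··a··> s6
  s4 = b.a.0 → ··b··> s7
  s5 = 0 | b.(0 + 0) → ··b··> s8
  s6 = a.0 | (0 + 0) → ··a··> s8
  s7 = a.0 → ··a··> s9
  s8 = 0 | (0 + 0) → (no moves)
  s9 = 0 → (no moves)
Q's transition system — 10 states:
  t0 = a.(c.b.a.0 + a.a.0 | c.(0 + 0)) → ··a··> t1
  t1 = c.b.a.0 + a.a.0 | c.(0 + 0) → ··a··> t2, ··c··> t3, ··c··> t4
  t2 = a.0 | c.(0 + 0) → ··a··> t5, ··c··> t6
  t3 = a.a.0 | (0 + 0) → ··a··> t6
  t4 = b.a.0 → ··b··> t7
  t5 = 0 | c.(0 + 0) → ··c··> t8
  t6 = a.0 | (0 + 0) → ··a··> t8
  t7 = a.0 → ··a··> t9
  t8 = 0 | (0 + 0) → (no moves)
  t9 = 0 → (no moves)
Run σ = ⟨ab⟩ on P: start {s0}
  [1] a ⇒ {s1}
  [2] b ⇒ {s3}
  P completes σ.
Run σ = ⟨ab⟩ on Q: start {t0}
  [1] a ⇒ {t1}
  [2] b ⇒ ∅  — Q cannot continue

traces(P) ≠ traces(Q) — witness ⟨ab⟩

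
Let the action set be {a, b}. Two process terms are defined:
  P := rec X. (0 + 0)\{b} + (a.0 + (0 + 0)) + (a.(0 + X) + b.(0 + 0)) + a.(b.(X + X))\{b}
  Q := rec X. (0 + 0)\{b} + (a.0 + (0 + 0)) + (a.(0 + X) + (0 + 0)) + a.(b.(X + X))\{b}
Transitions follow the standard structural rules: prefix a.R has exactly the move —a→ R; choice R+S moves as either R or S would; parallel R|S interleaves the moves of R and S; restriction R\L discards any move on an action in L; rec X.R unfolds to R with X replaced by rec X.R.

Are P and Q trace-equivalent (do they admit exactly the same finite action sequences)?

trace-distinct — witness ⟨b⟩

P's transition system — 5 states:
  s0 = rec X. (0 + 0)\{b} + (a.0 + (0 + 0)) + (a.(0 + X) + b.(0 + 0)) + a.(b.(X + X))\{b} → -a-> s1, -a-> s2, -a-> s3, -b-> s4
  s1 = (b.((rec X. (0 + 0)\{b} + (a.0 + (0 + 0)) + (a.(0 + X) + b.(0 + 0)) + a.(b.(X + X))\{b}) + (rec X. (0 + 0)\{b} + (a.0 + (0 + 0)) + (a.(0 + X) + b.(0 + 0)) + a.(b.(X + X))\{b})))\{b} → (no moves)
  s2 = 0 → (no moves)
  s3 = 0 + (rec X. (0 + 0)\{b} + (a.0 + (0 + 0)) + (a.(0 + X) + b.(0 + 0)) + a.(b.(X + X))\{b}) → -a-> s1, -a-> s2, -a-> s3, -b-> s4
  s4 = 0 + 0 → (no moves)
Q's transition system — 4 states:
  t0 = rec X. (0 + 0)\{b} + (a.0 + (0 + 0)) + (a.(0 + X) + (0 + 0)) + a.(b.(X + X))\{b} → -a-> t1, -a-> t2, -a-> t3
  t1 = (b.((rec X. (0 + 0)\{b} + (a.0 + (0 + 0)) + (a.(0 + X) + (0 + 0)) + a.(b.(X + X))\{b}) + (rec X. (0 + 0)\{b} + (a.0 + (0 + 0)) + (a.(0 + X) + (0 + 0)) + a.(b.(X + X))\{b})))\{b} → (no moves)
  t2 = 0 → (no moves)
  t3 = 0 + (rec X. (0 + 0)\{b} + (a.0 + (0 + 0)) + (a.(0 + X) + (0 + 0)) + a.(b.(X + X))\{b}) → -a-> t1, -a-> t2, -a-> t3
Executing b from P (initial set {s0}):
  after b @ step 1: {s4}
  — P admits the full trace.
Executing b from Q (initial set {t0}):
  after b @ step 1: ∅  — Q cannot continue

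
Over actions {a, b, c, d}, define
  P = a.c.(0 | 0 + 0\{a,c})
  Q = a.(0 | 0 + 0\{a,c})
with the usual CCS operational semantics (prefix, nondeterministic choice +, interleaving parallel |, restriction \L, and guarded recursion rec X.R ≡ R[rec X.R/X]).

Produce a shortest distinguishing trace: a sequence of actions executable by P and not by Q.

Reachable graph of P (3 states):
  u0 = a.c.(0 | 0 + 0\{a,c}) has moves ··a··> u1
  u1 = c.(0 | 0 + 0\{a,c}) has moves ··c··> u2
  u2 = 0 | 0 + 0\{a,c} has moves stopped
Reachable graph of Q (2 states):
  v0 = a.(0 | 0 + 0\{a,c}) has moves ··a··> v1
  v1 = 0 | 0 + 0\{a,c} has moves stopped
Executing ac from P (initial set {u0}):
  after a @ step 1: {u1}
  after c @ step 2: {u2}
  P completes σ.
Executing ac from Q (initial set {v0}):
  after a @ step 1: {v1}
  after c @ step 2: ∅  — Q cannot continue

ac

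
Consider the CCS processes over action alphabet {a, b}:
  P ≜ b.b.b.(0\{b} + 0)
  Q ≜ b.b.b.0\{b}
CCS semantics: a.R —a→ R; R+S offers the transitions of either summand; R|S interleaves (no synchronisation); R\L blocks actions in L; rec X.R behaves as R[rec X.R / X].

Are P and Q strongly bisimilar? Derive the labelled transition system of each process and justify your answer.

YES

LTS(P): 4 reachable states
  s0 = b.b.b.(0\{b} + 0) has moves -b-> s1
  s1 = b.b.(0\{b} + 0) has moves -b-> s2
  s2 = b.(0\{b} + 0) has moves -b-> s3
  s3 = 0\{b} + 0 has moves deadlocked
LTS(Q): 4 reachable states
  t0 = b.b.b.0\{b} has moves -b-> t1
  t1 = b.b.0\{b} has moves -b-> t2
  t2 = b.0\{b} has moves -b-> t3
  t3 = 0\{b} has moves deadlocked
Bisimilarity quotient blocks:
  B0 = {s0, t0}
  B1 = {s1, t1}
  B2 = {s2, t2}
  B3 = {s3, t3}
s0 ∈ B0, t0 ∈ B0 → same block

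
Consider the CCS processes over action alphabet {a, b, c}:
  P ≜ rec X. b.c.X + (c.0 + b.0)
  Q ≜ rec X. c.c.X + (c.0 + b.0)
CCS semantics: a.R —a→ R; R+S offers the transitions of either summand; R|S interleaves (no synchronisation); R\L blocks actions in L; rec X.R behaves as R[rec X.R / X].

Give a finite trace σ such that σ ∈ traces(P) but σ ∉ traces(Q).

P's transition system — 3 states:
  m0 = rec X. b.c.X + (c.0 + b.0) :: =b=> m1, =b=> m2, =c=> m1
  m1 = 0 :: stopped
  m2 = c.(rec X. b.c.X + (c.0 + b.0)) :: =c=> m0
Q's transition system — 3 states:
  n0 = rec X. c.c.X + (c.0 + b.0) :: =b=> n1, =c=> n1, =c=> n2
  n1 = 0 :: stopped
  n2 = c.(rec X. c.c.X + (c.0 + b.0)) :: =c=> n0
Trace ⟨bc⟩ through P, begin at {m0}:
  step 1 (b): {m1, m2}
  step 2 (c): {m0}
  — P admits the full trace.
Trace ⟨bc⟩ through Q, begin at {n0}:
  step 1 (b): {n1}
  step 2 (c): no successor for Q

bc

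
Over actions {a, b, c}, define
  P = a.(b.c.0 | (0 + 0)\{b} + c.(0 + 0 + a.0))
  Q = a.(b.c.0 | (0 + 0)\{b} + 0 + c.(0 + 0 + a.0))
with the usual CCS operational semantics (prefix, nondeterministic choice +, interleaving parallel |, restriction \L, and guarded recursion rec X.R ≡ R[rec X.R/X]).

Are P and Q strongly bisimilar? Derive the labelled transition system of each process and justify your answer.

LTS(P): 6 reachable states
  u0 = a.(b.c.0 | (0 + 0)\{b} + c.(0 + 0 + a.0)) | --a--▸ u1
  u1 = b.c.0 | (0 + 0)\{b} + c.(0 + 0 + a.0) | --b--▸ u2, --c--▸ u3
  u2 = c.0 | (0 + 0)\{b} | --c--▸ u4
  u3 = 0 + 0 + a.0 | --a--▸ u5
  u4 = 0 | (0 + 0)\{b} | ·
  u5 = 0 | ·
LTS(Q): 6 reachable states
  v0 = a.(b.c.0 | (0 + 0)\{b} + 0 + c.(0 + 0 + a.0)) | --a--▸ v1
  v1 = b.c.0 | (0 + 0)\{b} + 0 + c.(0 + 0 + a.0) | --b--▸ v2, --c--▸ v3
  v2 = c.0 | (0 + 0)\{b} | --c--▸ v4
  v3 = 0 + 0 + a.0 | --a--▸ v5
  v4 = 0 | (0 + 0)\{b} | ·
  v5 = 0 | ·
Coarsest stable partition (strong bisimilarity classes):
  B0 = {u0, v0}
  B1 = {u1, v1}
  B2 = {u3, v3}
  B3 = {u4, u5, v4, v5}
  B4 = {u2, v2}
u0 ∈ B0, v0 ∈ B0 → same block

P ~ Q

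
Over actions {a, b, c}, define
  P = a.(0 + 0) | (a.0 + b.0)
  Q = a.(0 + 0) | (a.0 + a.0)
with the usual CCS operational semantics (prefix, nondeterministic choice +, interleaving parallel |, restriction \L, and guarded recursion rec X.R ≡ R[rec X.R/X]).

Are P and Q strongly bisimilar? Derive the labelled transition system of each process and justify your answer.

LTS(P): 4 reachable states
  p0 = a.(0 + 0) | (a.0 + b.0) has moves ··a··> p1, ··a··> p2, ··b··> p2
  p1 = (0 + 0) | (a.0 + b.0) has moves ··a··> p3, ··b··> p3
  p2 = a.(0 + 0) | 0 has moves ··a··> p3
  p3 = (0 + 0) | 0 has moves ·
LTS(Q): 4 reachable states
  q0 = a.(0 + 0) | (a.0 + a.0) has moves ··a··> q1, ··a··> q2
  q1 = (0 + 0) | (a.0 + a.0) has moves ··a··> q3
  q2 = a.(0 + 0) | 0 has moves ··a··> q3
  q3 = (0 + 0) | 0 has moves ·
Coarsest stable partition (strong bisimilarity classes):
  B0 = {p0}
  B1 = {p1}
  B2 = {p3, q3}
  B3 = {p2, q1, q2}
  B4 = {q0}
p0 ∈ B0, q0 ∈ B4 → different blocks

NO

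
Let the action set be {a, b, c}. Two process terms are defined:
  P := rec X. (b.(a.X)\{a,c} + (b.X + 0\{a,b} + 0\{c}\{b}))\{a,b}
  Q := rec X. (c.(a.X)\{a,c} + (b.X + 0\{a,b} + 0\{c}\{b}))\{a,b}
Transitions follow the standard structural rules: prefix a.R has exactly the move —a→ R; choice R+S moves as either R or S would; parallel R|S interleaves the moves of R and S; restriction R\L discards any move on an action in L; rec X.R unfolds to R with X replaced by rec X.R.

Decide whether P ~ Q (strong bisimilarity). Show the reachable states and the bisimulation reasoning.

LTS(P): 1 reachable states
  u0 = rec X. (b.(a.X)\{a,c} + (b.X + 0\{a,b} + 0\{c}\{b}))\{a,b} | ·
LTS(Q): 2 reachable states
  v0 = rec X. (c.(a.X)\{a,c} + (b.X + 0\{a,b} + 0\{c}\{b}))\{a,b} | —c→ v1
  v1 = (a.(rec X. (c.(a.X)\{a,c} + (b.X + 0\{a,b} + 0\{c}\{b}))\{a,b}))\{a,c}\{a,b} | ·
Bisimilarity quotient blocks:
  B0 = {u0, v1}
  B1 = {v0}
u0 ∈ B0, v0 ∈ B1 → different blocks

P ≁ Q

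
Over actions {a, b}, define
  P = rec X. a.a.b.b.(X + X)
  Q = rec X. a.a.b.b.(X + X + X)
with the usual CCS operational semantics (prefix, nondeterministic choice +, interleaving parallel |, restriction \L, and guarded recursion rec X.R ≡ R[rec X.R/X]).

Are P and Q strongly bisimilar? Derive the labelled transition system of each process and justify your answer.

P ~ Q

P's transition system — 5 states:
  m0 = rec X. a.a.b.b.(X + X) ⊢ -a-> m1
  m1 = a.b.b.((rec X. a.a.b.b.(X + X)) + (rec X. a.a.b.b.(X + X))) ⊢ -a-> m2
  m2 = b.b.((rec X. a.a.b.b.(X + X)) + (rec X. a.a.b.b.(X + X))) ⊢ -b-> m3
  m3 = b.((rec X. a.a.b.b.(X + X)) + (rec X. a.a.b.b.(X + X))) ⊢ -b-> m4
  m4 = (rec X. a.a.b.b.(X + X)) + (rec X. a.a.b.b.(X + X)) ⊢ -a-> m1
Q's transition system — 5 states:
  n0 = rec X. a.a.b.b.(X + X + X) ⊢ -a-> n1
  n1 = a.b.b.((rec X. a.a.b.b.(X + X + X)) + (rec X. a.a.b.b.(X + X + X)) + (rec X. a.a.b.b.(X + X + X))) ⊢ -a-> n2
  n2 = b.b.((rec X. a.a.b.b.(X + X + X)) + (rec X. a.a.b.b.(X + X + X)) + (rec X. a.a.b.b.(X + X + X))) ⊢ -b-> n3
  n3 = b.((rec X. a.a.b.b.(X + X + X)) + (rec X. a.a.b.b.(X + X + X)) + (rec X. a.a.b.b.(X + X + X))) ⊢ -b-> n4
  n4 = (rec X. a.a.b.b.(X + X + X)) + (rec X. a.a.b.b.(X + X + X)) + (rec X. a.a.b.b.(X + X + X)) ⊢ -a-> n1
Bisimilarity quotient blocks:
  B0 = {m0, m4, n0, n4}
  B1 = {m1, n1}
  B2 = {m2, n2}
  B3 = {m3, n3}
m0 ∈ B0, n0 ∈ B0 → same block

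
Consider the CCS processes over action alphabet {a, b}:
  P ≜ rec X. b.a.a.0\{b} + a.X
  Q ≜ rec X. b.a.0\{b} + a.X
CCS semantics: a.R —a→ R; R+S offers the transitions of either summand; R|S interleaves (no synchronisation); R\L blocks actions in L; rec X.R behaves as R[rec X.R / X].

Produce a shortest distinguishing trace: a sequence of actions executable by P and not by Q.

baa

Reachable graph of P (4 states):
  s0 = rec X. b.a.a.0\{b} + a.X ⊢ =a=> s0, =b=> s1
  s1 = a.a.0\{b} ⊢ =a=> s2
  s2 = a.0\{b} ⊢ =a=> s3
  s3 = 0\{b} ⊢ stopped
Reachable graph of Q (3 states):
  t0 = rec X. b.a.0\{b} + a.X ⊢ =a=> t0, =b=> t1
  t1 = a.0\{b} ⊢ =a=> t2
  t2 = 0\{b} ⊢ stopped
Executing baa from P (initial set {s0}):
  after b @ step 1: {s1}
  after a @ step 2: {s2}
  after a @ step 3: {s3}
  ✓ P
Executing baa from Q (initial set {t0}):
  after b @ step 1: {t1}
  after a @ step 2: {t2}
  after a @ step 3: ∅ (Q stuck)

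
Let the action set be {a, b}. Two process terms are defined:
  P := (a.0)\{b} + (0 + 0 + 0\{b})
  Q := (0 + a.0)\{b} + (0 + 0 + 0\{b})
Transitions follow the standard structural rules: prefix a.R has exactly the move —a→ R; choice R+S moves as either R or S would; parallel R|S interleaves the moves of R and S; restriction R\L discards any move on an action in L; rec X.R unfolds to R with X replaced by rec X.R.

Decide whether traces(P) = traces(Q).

Reachable graph of P (2 states):
  p0 = (a.0)\{b} + (0 + 0 + 0\{b}) ⊢ --a--▸ p1
  p1 = 0\{b} ⊢ (no moves)
Reachable graph of Q (2 states):
  q0 = (0 + a.0)\{b} + (0 + 0 + 0\{b}) ⊢ --a--▸ q1
  q1 = 0\{b} ⊢ (no moves)
Bisimilarity quotient blocks:
  B0 = {p0, q0}
  B1 = {p1, q1}
p0 ∈ B0, q0 ∈ B0 → same block
Bisimilar ⇒ trace-equivalent.

YES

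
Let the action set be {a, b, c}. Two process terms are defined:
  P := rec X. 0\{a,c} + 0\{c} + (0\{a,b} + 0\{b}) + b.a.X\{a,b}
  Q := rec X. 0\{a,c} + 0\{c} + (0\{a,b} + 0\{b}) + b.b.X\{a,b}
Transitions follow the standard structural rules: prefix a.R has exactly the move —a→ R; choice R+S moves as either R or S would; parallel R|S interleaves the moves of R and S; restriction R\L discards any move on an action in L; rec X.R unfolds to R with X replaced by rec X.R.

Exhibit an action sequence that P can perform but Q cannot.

P's transition system — 3 states:
  s0 = rec X. 0\{a,c} + 0\{c} + (0\{a,b} + 0\{b}) + b.a.X\{a,b} ⊢ --b--▸ s1
  s1 = a.(rec X. 0\{a,c} + 0\{c} + (0\{a,b} + 0\{b}) + b.a.X\{a,b})\{a,b} ⊢ --a--▸ s2
  s2 = (rec X. 0\{a,c} + 0\{c} + (0\{a,b} + 0\{b}) + b.a.X\{a,b})\{a,b} ⊢ ∅
Q's transition system — 3 states:
  t0 = rec X. 0\{a,c} + 0\{c} + (0\{a,b} + 0\{b}) + b.b.X\{a,b} ⊢ --b--▸ t1
  t1 = b.(rec X. 0\{a,c} + 0\{c} + (0\{a,b} + 0\{b}) + b.b.X\{a,b})\{a,b} ⊢ --b--▸ t2
  t2 = (rec X. 0\{a,c} + 0\{c} + (0\{a,b} + 0\{b}) + b.b.X\{a,b})\{a,b} ⊢ ∅
Trace ⟨ba⟩ through P, begin at {s0}:
  after b @ step 1: {s1}
  after a @ step 2: {s2}
  ✓ P
Trace ⟨ba⟩ through Q, begin at {t0}:
  after b @ step 1: {t1}
  after a @ step 2: no successor for Q

ba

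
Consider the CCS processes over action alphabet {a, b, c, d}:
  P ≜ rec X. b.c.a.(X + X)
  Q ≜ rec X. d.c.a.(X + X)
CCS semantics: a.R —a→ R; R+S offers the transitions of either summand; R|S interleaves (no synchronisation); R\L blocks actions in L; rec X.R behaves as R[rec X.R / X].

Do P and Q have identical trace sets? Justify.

trace-distinct — witness ⟨b⟩

P's transition system — 4 states:
  s0 = rec X. b.c.a.(X + X) | =b=> s1
  s1 = c.a.((rec X. b.c.a.(X + X)) + (rec X. b.c.a.(X + X))) | =c=> s2
  s2 = a.((rec X. b.c.a.(X + X)) + (rec X. b.c.a.(X + X))) | =a=> s3
  s3 = (rec X. b.c.a.(X + X)) + (rec X. b.c.a.(X + X)) | =b=> s1
Q's transition system — 4 states:
  t0 = rec X. d.c.a.(X + X) | =d=> t1
  t1 = c.a.((rec X. d.c.a.(X + X)) + (rec X. d.c.a.(X + X))) | =c=> t2
  t2 = a.((rec X. d.c.a.(X + X)) + (rec X. d.c.a.(X + X))) | =a=> t3
  t3 = (rec X. d.c.a.(X + X)) + (rec X. d.c.a.(X + X)) | =d=> t1
Executing b from P (initial set {s0}):
  [1] b ⇒ {s1}
  ✓ P
Executing b from Q (initial set {t0}):
  [1] b ⇒ ∅ (Q stuck)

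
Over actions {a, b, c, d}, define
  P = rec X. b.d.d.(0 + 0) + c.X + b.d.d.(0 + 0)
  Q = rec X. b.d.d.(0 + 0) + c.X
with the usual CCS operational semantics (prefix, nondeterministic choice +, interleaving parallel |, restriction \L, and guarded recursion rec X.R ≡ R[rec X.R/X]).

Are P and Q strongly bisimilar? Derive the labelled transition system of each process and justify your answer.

YES

P's transition system — 4 states:
  u0 = rec X. b.d.d.(0 + 0) + c.X + b.d.d.(0 + 0) → —b→ u1, —c→ u0
  u1 = d.d.(0 + 0) → —d→ u2
  u2 = d.(0 + 0) → —d→ u3
  u3 = 0 + 0 → stopped
Q's transition system — 4 states:
  v0 = rec X. b.d.d.(0 + 0) + c.X → —b→ v1, —c→ v0
  v1 = d.d.(0 + 0) → —d→ v2
  v2 = d.(0 + 0) → —d→ v3
  v3 = 0 + 0 → stopped
Coarsest stable partition (strong bisimilarity classes):
  B0 = {u0, v0}
  B1 = {u1, v1}
  B2 = {u2, v2}
  B3 = {u3, v3}
u0 ∈ B0, v0 ∈ B0 → same block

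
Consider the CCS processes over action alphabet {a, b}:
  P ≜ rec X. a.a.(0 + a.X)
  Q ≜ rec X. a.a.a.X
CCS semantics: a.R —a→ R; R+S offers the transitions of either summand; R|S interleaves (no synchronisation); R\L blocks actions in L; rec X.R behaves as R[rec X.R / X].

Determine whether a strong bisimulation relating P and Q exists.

bisimilar

Reachable graph of P (3 states):
  p0 = rec X. a.a.(0 + a.X) :: --a--▸ p1
  p1 = a.(0 + a.(rec X. a.a.(0 + a.X))) :: --a--▸ p2
  p2 = 0 + a.(rec X. a.a.(0 + a.X)) :: --a--▸ p0
Reachable graph of Q (3 states):
  q0 = rec X. a.a.a.X :: --a--▸ q1
  q1 = a.a.(rec X. a.a.a.X) :: --a--▸ q2
  q2 = a.(rec X. a.a.a.X) :: --a--▸ q0
Bisimilarity quotient blocks:
  B0 = {p0, p1, p2, q0, q1, q2}
p0 ∈ B0, q0 ∈ B0 → same block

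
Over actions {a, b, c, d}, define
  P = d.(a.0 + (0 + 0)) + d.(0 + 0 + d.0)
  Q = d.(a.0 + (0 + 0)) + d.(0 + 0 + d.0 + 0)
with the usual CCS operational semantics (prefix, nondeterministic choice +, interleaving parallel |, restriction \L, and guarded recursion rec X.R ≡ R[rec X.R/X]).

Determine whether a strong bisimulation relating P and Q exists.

Reachable graph of P (4 states):
  m0 = d.(a.0 + (0 + 0)) + d.(0 + 0 + d.0) :: ··d··> m1, ··d··> m2
  m1 = 0 + 0 + d.0 :: ··d··> m3
  m2 = a.0 + (0 + 0) :: ··a··> m3
  m3 = 0 :: deadlocked
Reachable graph of Q (4 states):
  n0 = d.(a.0 + (0 + 0)) + d.(0 + 0 + d.0 + 0) :: ··d··> n1, ··d··> n2
  n1 = 0 + 0 + d.0 + 0 :: ··d··> n3
  n2 = a.0 + (0 + 0) :: ··a··> n3
  n3 = 0 :: deadlocked
Coarsest stable partition (strong bisimilarity classes):
  B0 = {m0, n0}
  B1 = {m1, n1}
  B2 = {m3, n3}
  B3 = {m2, n2}
m0 ∈ B0, n0 ∈ B0 → same block

P ~ Q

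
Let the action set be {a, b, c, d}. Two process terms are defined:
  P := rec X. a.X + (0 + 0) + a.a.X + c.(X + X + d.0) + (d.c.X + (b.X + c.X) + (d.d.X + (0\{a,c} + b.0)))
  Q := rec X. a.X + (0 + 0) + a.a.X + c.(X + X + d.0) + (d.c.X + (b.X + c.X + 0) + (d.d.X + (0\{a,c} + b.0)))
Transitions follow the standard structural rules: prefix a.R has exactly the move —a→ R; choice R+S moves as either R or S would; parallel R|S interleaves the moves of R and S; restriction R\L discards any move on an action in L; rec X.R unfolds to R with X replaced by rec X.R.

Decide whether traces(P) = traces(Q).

P's transition system — 6 states:
  m0 = rec X. a.X + (0 + 0) + a.a.X + c.(X + X + d.0) + (d.c.X + (b.X + c.X) + (d.d.X + (0\{a,c} + b.0))) → ··a··> m0, ··a··> m1, ··b··> m0, ··b··> m2, ··c··> m0, ··c··> m3, ··d··> m4, ··d··> m5
  m1 = a.(rec X. a.X + (0 + 0) + a.a.X + c.(X + X + d.0) + (d.c.X + (b.X + c.X) + (d.d.X + (0\{a,c} + b.0)))) → ··a··> m0
  m2 = 0 → (no moves)
  m3 = (rec X. a.X + (0 + 0) + a.a.X + c.(X + X + d.0) + (d.c.X + (b.X + c.X) + (d.d.X + (0\{a,c} + b.0)))) + (rec X. a.X + (0 + 0) + a.a.X + c.(X + X + d.0) + (d.c.X + (b.X + c.X) + (d.d.X + (0\{a,c} + b.0)))) + d.0 → ··a··> m0, ··a··> m1, ··b··> m0, ··b··> m2, ··c··> m0, ··c··> m3, ··d··> m2, ··d··> m4, ··d··> m5
  m4 = c.(rec X. a.X + (0 + 0) + a.a.X + c.(X + X + d.0) + (d.c.X + (b.X + c.X) + (d.d.X + (0\{a,c} + b.0)))) → ··c··> m0
  m5 = d.(rec X. a.X + (0 + 0) + a.a.X + c.(X + X + d.0) + (d.c.X + (b.X + c.X) + (d.d.X + (0\{a,c} + b.0)))) → ··d··> m0
Q's transition system — 6 states:
  n0 = rec X. a.X + (0 + 0) + a.a.X + c.(X + X + d.0) + (d.c.X + (b.X + c.X + 0) + (d.d.X + (0\{a,c} + b.0))) → ··a··> n0, ··a··> n1, ··b··> n0, ··b··> n2, ··c··> n0, ··c··> n3, ··d··> n4, ··d··> n5
  n1 = a.(rec X. a.X + (0 + 0) + a.a.X + c.(X + X + d.0) + (d.c.X + (b.X + c.X + 0) + (d.d.X + (0\{a,c} + b.0)))) → ··a··> n0
  n2 = 0 → (no moves)
  n3 = (rec X. a.X + (0 + 0) + a.a.X + c.(X + X + d.0) + (d.c.X + (b.X + c.X + 0) + (d.d.X + (0\{a,c} + b.0)))) + (rec X. a.X + (0 + 0) + a.a.X + c.(X + X + d.0) + (d.c.X + (b.X + c.X + 0) + (d.d.X + (0\{a,c} + b.0)))) + d.0 → ··a··> n0, ··a··> n1, ··b··> n0, ··b··> n2, ··c··> n0, ··c··> n3, ··d··> n2, ··d··> n4, ··d··> n5
  n4 = c.(rec X. a.X + (0 + 0) + a.a.X + c.(X + X + d.0) + (d.c.X + (b.X + c.X + 0) + (d.d.X + (0\{a,c} + b.0)))) → ··c··> n0
  n5 = d.(rec X. a.X + (0 + 0) + a.a.X + c.(X + X + d.0) + (d.c.X + (b.X + c.X + 0) + (d.d.X + (0\{a,c} + b.0)))) → ··d··> n0
Coarsest stable partition (strong bisimilarity classes):
  B0 = {m0, n0}
  B1 = {m4, n4}
  B2 = {m1, n1}
  B3 = {m5, n5}
  B4 = {m2, n2}
  B5 = {m3, n3}
m0 ∈ B0, n0 ∈ B0 → same block
Bisimilar ⇒ trace-equivalent.

YES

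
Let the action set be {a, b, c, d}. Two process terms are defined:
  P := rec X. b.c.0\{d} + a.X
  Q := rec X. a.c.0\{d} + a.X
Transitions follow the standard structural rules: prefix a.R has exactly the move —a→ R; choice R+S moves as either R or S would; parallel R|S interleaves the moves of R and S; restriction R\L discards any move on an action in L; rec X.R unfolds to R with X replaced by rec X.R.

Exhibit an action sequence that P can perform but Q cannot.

b

LTS(P): 3 reachable states
  m0 = rec X. b.c.0\{d} + a.X has moves ··a··> m0, ··b··> m1
  m1 = c.0\{d} has moves ··c··> m2
  m2 = 0\{d} has moves (no moves)
LTS(Q): 3 reachable states
  n0 = rec X. a.c.0\{d} + a.X has moves ··a··> n0, ··a··> n1
  n1 = c.0\{d} has moves ··c··> n2
  n2 = 0\{d} has moves (no moves)
Executing b from P (initial set {m0}):
  [1] b ⇒ {m1}
  P completes σ.
Executing b from Q (initial set {n0}):
  [1] b ⇒ no successor for Q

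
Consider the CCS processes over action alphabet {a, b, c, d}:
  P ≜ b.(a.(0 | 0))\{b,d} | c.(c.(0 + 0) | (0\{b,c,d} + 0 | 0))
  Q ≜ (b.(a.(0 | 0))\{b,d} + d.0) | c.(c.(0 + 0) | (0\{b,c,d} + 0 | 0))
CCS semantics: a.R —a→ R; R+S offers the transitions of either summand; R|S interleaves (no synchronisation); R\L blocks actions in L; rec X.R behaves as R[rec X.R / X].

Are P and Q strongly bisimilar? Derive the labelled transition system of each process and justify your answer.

NO

LTS(P): 9 reachable states
  p0 = b.(a.(0 | 0))\{b,d} | c.(c.(0 + 0) | (0\{b,c,d} + 0 | 0)) ⊢ -b-> p1, -c-> p2
  p1 = (a.(0 | 0))\{b,d} | c.(c.(0 + 0) | (0\{b,c,d} + 0 | 0)) ⊢ -a-> p3, -c-> p4
  p2 = b.(a.(0 | 0))\{b,d} | (c.(0 + 0) | (0\{b,c,d} + 0 | 0)) ⊢ -b-> p4, -c-> p5
  p3 = (0 | 0)\{b,d} | c.(c.(0 + 0) | (0\{b,c,d} + 0 | 0)) ⊢ -c-> p6
  p4 = (a.(0 | 0))\{b,d} | (c.(0 + 0) | (0\{b,c,d} + 0 | 0)) ⊢ -a-> p6, -c-> p7
  p5 = b.(a.(0 | 0))\{b,d} | ((0 + 0) | (0\{b,c,d} + 0 | 0)) ⊢ -b-> p7
  p6 = (0 | 0)\{b,d} | (c.(0 + 0) | (0\{b,c,d} + 0 | 0)) ⊢ -c-> p8
  p7 = (a.(0 | 0))\{b,d} | ((0 + 0) | (0\{b,c,d} + 0 | 0)) ⊢ -a-> p8
  p8 = (0 | 0)\{b,d} | ((0 + 0) | (0\{b,c,d} + 0 | 0)) ⊢ ·
LTS(Q): 12 reachable states
  q0 = (b.(a.(0 | 0))\{b,d} + d.0) | c.(c.(0 + 0) | (0\{b,c,d} + 0 | 0)) ⊢ -b-> q1, -c-> q2, -d-> q3
  q1 = (a.(0 | 0))\{b,d} | c.(c.(0 + 0) | (0\{b,c,d} + 0 | 0)) ⊢ -a-> q4, -c-> q5
  q2 = (b.(a.(0 | 0))\{b,d} + d.0) | (c.(0 + 0) | (0\{b,c,d} + 0 | 0)) ⊢ -b-> q5, -c-> q6, -d-> q7
  q3 = 0 | c.(c.(0 + 0) | (0\{b,c,d} + 0 | 0)) ⊢ -c-> q7
  q4 = (0 | 0)\{b,d} | c.(c.(0 + 0) | (0\{b,c,d} + 0 | 0)) ⊢ -c-> q8
  q5 = (a.(0 | 0))\{b,d} | (c.(0 + 0) | (0\{b,c,d} + 0 | 0)) ⊢ -a-> q8, -c-> q9
  q6 = (b.(a.(0 | 0))\{b,d} + d.0) | ((0 + 0) | (0\{b,c,d} + 0 | 0)) ⊢ -b-> q9, -d-> q10
  q7 = 0 | (c.(0 + 0) | (0\{b,c,d} + 0 | 0)) ⊢ -c-> q10
  q8 = (0 | 0)\{b,d} | (c.(0 + 0) | (0\{b,c,d} + 0 | 0)) ⊢ -c-> q11
  q9 = (a.(0 | 0))\{b,d} | ((0 + 0) | (0\{b,c,d} + 0 | 0)) ⊢ -a-> q11
  q10 = 0 | ((0 + 0) | (0\{b,c,d} + 0 | 0)) ⊢ ·
  q11 = (0 | 0)\{b,d} | ((0 + 0) | (0\{b,c,d} + 0 | 0)) ⊢ ·
Coarsest stable partition (strong bisimilarity classes):
  B0 = {p0}
  B1 = {p2}
  B2 = {p4, q5}
  B3 = {p7, q9}
  B4 = {p8, q10, q11}
  B5 = {p6, q7, q8}
  B6 = {p5}
  B7 = {p1, q1}
  B8 = {p3, q3, q4}
  B9 = {q0}
  B10 = {q2}
  B11 = {q6}
p0 ∈ B0, q0 ∈ B9 → different blocks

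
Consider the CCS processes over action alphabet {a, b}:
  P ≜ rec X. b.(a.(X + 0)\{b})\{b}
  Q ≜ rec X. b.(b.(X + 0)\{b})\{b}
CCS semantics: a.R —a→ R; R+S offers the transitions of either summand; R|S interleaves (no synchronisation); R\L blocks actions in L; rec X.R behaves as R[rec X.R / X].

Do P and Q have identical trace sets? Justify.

traces(P) ≠ traces(Q) — witness ⟨ba⟩

Reachable graph of P (3 states):
  m0 = rec X. b.(a.(X + 0)\{b})\{b} | =b=> m1
  m1 = (a.((rec X. b.(a.(X + 0)\{b})\{b}) + 0)\{b})\{b} | =a=> m2
  m2 = ((rec X. b.(a.(X + 0)\{b})\{b}) + 0)\{b}\{b} | (no moves)
Reachable graph of Q (2 states):
  n0 = rec X. b.(b.(X + 0)\{b})\{b} | =b=> n1
  n1 = (b.((rec X. b.(b.(X + 0)\{b})\{b}) + 0)\{b})\{b} | (no moves)
Run σ = ⟨ba⟩ on P: start {m0}
  after b @ step 1: {m1}
  after a @ step 2: {m2}
  ✓ P
Run σ = ⟨ba⟩ on Q: start {n0}
  after b @ step 1: {n1}
  after a @ step 2: ∅ (Q stuck)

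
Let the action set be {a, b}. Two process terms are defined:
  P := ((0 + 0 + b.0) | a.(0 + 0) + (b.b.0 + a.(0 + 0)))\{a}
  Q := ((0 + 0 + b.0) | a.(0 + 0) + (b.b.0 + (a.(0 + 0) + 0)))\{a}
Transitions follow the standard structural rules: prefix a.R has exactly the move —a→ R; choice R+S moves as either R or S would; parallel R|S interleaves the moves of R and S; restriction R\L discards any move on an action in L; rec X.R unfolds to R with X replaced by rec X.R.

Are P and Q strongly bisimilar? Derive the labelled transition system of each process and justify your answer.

YES

P's transition system — 4 states:
  p0 = ((0 + 0 + b.0) | a.(0 + 0) + (b.b.0 + a.(0 + 0)))\{a} has moves --b--▸ p1, --b--▸ p2
  p1 = (0 | a.(0 + 0))\{a} has moves ∅
  p2 = (b.0)\{a} has moves --b--▸ p3
  p3 = 0\{a} has moves ∅
Q's transition system — 4 states:
  q0 = ((0 + 0 + b.0) | a.(0 + 0) + (b.b.0 + (a.(0 + 0) + 0)))\{a} has moves --b--▸ q1, --b--▸ q2
  q1 = (0 | a.(0 + 0))\{a} has moves ∅
  q2 = (b.0)\{a} has moves --b--▸ q3
  q3 = 0\{a} has moves ∅
Coarsest stable partition (strong bisimilarity classes):
  B0 = {p0, q0}
  B1 = {p1, p3, q1, q3}
  B2 = {p2, q2}
p0 ∈ B0, q0 ∈ B0 → same block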